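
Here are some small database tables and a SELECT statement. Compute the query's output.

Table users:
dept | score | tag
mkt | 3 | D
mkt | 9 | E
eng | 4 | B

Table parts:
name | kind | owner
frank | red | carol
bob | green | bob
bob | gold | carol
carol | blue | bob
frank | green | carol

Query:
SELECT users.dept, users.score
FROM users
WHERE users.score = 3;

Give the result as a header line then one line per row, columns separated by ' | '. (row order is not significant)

== RESULT ==
users.dept | users.score
mkt | 3

Derivation:
After WHERE (1 rows):
users.dept | users.score | users.tag
mkt | 3 | D
After SELECT (1 rows):
users.dept | users.score
mkt | 3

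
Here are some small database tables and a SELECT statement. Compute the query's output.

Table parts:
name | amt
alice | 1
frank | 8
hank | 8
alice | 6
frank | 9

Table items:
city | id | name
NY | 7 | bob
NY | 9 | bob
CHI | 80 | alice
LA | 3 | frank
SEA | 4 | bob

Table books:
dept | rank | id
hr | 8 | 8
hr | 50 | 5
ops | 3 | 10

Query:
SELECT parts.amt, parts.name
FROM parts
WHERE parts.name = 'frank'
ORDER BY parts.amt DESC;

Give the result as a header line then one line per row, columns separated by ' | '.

After WHERE (2 rows):
parts.name | parts.amt
frank | 8
frank | 9
After SELECT (2 rows):
parts.amt | parts.name
8 | frank
9 | frank
After ORDER BY (2 rows):
parts.amt | parts.name
9 | frank
8 | frank

== RESULT ==
parts.amt | parts.name
9 | frank
8 | frank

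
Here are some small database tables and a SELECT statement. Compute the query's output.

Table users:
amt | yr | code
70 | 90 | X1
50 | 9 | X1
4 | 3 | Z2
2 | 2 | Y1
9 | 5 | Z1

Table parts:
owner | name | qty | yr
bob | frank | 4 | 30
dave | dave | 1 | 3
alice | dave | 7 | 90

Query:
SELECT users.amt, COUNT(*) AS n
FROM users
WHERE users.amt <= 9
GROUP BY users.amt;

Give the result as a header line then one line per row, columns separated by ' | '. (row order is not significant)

== RESULT ==
users.amt | n
4 | 1
2 | 1
9 | 1

Derivation:
After WHERE (3 rows):
users.amt | users.yr | users.code
4 | 3 | Z2
2 | 2 | Y1
9 | 5 | Z1
After GROUP BY (3 rows):
users.amt | n
4 | 1
2 | 1
9 | 1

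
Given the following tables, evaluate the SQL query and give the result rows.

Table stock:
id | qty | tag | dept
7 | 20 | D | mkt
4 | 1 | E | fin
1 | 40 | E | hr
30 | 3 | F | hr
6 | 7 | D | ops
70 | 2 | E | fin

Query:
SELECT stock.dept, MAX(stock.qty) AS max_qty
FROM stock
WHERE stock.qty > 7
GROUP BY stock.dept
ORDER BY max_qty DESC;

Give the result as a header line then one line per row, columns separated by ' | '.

== RESULT ==
stock.dept | max_qty
hr | 40
mkt | 20

Derivation:
After WHERE (2 rows):
stock.id | stock.qty | stock.tag | stock.dept
7 | 20 | D | mkt
1 | 40 | E | hr
After GROUP BY (2 rows):
stock.dept | max_qty
mkt | 20
hr | 40
After ORDER BY (2 rows):
stock.dept | max_qty
hr | 40
mkt | 20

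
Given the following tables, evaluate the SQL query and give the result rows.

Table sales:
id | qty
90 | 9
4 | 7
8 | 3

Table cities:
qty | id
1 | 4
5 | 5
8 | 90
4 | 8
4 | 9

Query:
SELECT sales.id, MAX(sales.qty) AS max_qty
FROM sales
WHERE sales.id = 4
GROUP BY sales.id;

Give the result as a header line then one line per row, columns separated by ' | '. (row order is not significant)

After WHERE (1 rows):
sales.id | sales.qty
4 | 7
After GROUP BY (1 rows):
sales.id | max_qty
4 | 7

== RESULT ==
sales.id | max_qty
4 | 7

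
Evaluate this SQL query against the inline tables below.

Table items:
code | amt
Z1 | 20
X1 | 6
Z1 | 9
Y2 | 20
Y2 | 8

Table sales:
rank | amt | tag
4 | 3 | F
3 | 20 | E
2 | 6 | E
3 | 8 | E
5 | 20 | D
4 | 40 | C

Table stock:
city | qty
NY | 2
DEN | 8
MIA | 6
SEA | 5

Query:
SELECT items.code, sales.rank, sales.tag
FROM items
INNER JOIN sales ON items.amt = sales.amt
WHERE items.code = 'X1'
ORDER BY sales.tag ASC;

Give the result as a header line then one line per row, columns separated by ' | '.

== RESULT ==
items.code | sales.rank | sales.tag
X1 | 2 | E

Derivation:
After JOIN sales (6 rows):
items.code | items.amt | sales.rank | sales.amt | sales.tag
Z1 | 20 | 3 | 20 | E
Z1 | 20 | 5 | 20 | D
X1 | 6 | 2 | 6 | E
Y2 | 20 | 3 | 20 | E
Y2 | 20 | 5 | 20 | D
Y2 | 8 | 3 | 8 | E
After WHERE (1 rows):
items.code | items.amt | sales.rank | sales.amt | sales.tag
X1 | 6 | 2 | 6 | E
After SELECT (1 rows):
items.code | sales.rank | sales.tag
X1 | 2 | E
After ORDER BY (1 rows):
items.code | sales.rank | sales.tag
X1 | 2 | E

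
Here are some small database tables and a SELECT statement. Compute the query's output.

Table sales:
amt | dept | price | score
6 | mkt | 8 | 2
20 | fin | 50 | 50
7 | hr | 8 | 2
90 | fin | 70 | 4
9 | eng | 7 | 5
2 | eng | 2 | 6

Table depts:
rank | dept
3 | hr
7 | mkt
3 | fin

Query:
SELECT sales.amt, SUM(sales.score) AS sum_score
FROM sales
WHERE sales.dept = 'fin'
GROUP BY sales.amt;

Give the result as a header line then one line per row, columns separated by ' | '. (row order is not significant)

== RESULT ==
sales.amt | sum_score
20 | 50
90 | 4

Derivation:
After WHERE (2 rows):
sales.amt | sales.dept | sales.price | sales.score
20 | fin | 50 | 50
90 | fin | 70 | 4
After GROUP BY (2 rows):
sales.amt | sum_score
20 | 50
90 | 4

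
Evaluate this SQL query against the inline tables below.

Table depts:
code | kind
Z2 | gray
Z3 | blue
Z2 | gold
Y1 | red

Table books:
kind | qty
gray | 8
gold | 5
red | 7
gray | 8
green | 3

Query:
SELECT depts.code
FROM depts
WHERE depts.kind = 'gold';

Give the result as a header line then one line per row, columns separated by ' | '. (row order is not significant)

== RESULT ==
depts.code
Z2

Derivation:
After WHERE (1 rows):
depts.code | depts.kind
Z2 | gold
After SELECT (1 rows):
depts.code
Z2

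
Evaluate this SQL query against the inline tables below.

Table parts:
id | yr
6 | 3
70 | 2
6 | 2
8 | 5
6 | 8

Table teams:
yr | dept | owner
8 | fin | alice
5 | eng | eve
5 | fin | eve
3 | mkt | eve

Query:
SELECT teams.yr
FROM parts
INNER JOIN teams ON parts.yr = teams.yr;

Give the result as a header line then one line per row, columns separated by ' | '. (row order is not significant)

After JOIN teams (4 rows):
parts.id | parts.yr | teams.yr | teams.dept | teams.owner
6 | 3 | 3 | mkt | eve
8 | 5 | 5 | eng | eve
8 | 5 | 5 | fin | eve
6 | 8 | 8 | fin | alice
After SELECT (4 rows):
teams.yr
3
5
5
8

== RESULT ==
teams.yr
3
5
5
8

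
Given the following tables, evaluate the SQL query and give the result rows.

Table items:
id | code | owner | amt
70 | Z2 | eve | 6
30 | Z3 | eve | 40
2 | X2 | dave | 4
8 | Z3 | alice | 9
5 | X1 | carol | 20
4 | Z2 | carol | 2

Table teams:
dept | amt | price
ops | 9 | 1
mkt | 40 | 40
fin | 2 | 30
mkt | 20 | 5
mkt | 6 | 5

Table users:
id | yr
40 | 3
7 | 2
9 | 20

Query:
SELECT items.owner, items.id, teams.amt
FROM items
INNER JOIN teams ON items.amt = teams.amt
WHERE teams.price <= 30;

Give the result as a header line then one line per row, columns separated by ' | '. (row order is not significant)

After JOIN teams (5 rows):
items.id | items.code | items.owner | items.amt | teams.dept | teams.amt | teams.price
70 | Z2 | eve | 6 | mkt | 6 | 5
30 | Z3 | eve | 40 | mkt | 40 | 40
8 | Z3 | alice | 9 | ops | 9 | 1
5 | X1 | carol | 20 | mkt | 20 | 5
4 | Z2 | carol | 2 | fin | 2 | 30
After WHERE (4 rows):
items.id | items.code | items.owner | items.amt | teams.dept | teams.amt | teams.price
70 | Z2 | eve | 6 | mkt | 6 | 5
8 | Z3 | alice | 9 | ops | 9 | 1
5 | X1 | carol | 20 | mkt | 20 | 5
4 | Z2 | carol | 2 | fin | 2 | 30
After SELECT (4 rows):
items.owner | items.id | teams.amt
eve | 70 | 6
alice | 8 | 9
carol | 5 | 20
carol | 4 | 2

== RESULT ==
items.owner | items.id | teams.amt
eve | 70 | 6
alice | 8 | 9
carol | 5 | 20
carol | 4 | 2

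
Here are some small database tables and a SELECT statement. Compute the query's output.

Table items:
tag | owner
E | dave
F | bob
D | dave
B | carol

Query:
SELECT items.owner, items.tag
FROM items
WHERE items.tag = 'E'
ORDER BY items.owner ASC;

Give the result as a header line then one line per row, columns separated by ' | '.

== RESULT ==
items.owner | items.tag
dave | E

Derivation:
After WHERE (1 rows):
items.tag | items.owner
E | dave
After SELECT (1 rows):
items.owner | items.tag
dave | E
After ORDER BY (1 rows):
items.owner | items.tag
dave | E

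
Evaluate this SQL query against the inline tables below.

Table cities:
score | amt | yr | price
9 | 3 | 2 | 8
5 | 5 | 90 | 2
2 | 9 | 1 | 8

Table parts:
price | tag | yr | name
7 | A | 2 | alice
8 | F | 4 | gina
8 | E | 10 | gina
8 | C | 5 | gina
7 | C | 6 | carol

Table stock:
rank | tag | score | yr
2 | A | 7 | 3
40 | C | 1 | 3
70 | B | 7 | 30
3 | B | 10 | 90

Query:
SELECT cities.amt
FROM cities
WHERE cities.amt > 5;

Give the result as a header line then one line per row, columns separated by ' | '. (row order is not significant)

== RESULT ==
cities.amt
9

Derivation:
After WHERE (1 rows):
cities.score | cities.amt | cities.yr | cities.price
2 | 9 | 1 | 8
After SELECT (1 rows):
cities.amt
9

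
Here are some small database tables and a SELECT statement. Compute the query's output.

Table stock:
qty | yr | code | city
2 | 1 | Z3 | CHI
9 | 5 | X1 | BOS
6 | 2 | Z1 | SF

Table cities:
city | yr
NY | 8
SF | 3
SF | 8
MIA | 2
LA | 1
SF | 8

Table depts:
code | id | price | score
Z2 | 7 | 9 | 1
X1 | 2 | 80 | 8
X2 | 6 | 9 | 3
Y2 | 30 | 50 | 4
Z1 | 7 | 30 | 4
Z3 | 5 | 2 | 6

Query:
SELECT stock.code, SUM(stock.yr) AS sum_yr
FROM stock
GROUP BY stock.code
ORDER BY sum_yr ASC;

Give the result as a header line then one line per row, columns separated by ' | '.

After GROUP BY (3 rows):
stock.code | sum_yr
Z3 | 1
X1 | 5
Z1 | 2
After ORDER BY (3 rows):
stock.code | sum_yr
Z3 | 1
Z1 | 2
X1 | 5

== RESULT ==
stock.code | sum_yr
Z3 | 1
Z1 | 2
X1 | 5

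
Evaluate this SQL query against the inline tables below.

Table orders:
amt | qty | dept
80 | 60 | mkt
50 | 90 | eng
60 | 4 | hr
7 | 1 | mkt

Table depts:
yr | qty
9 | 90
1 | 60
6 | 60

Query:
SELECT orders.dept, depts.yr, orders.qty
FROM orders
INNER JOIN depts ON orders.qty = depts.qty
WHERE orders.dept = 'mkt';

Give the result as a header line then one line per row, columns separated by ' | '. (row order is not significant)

After JOIN depts (3 rows):
orders.amt | orders.qty | orders.dept | depts.yr | depts.qty
80 | 60 | mkt | 1 | 60
80 | 60 | mkt | 6 | 60
50 | 90 | eng | 9 | 90
After WHERE (2 rows):
orders.amt | orders.qty | orders.dept | depts.yr | depts.qty
80 | 60 | mkt | 1 | 60
80 | 60 | mkt | 6 | 60
After SELECT (2 rows):
orders.dept | depts.yr | orders.qty
mkt | 1 | 60
mkt | 6 | 60

== RESULT ==
orders.dept | depts.yr | orders.qty
mkt | 1 | 60
mkt | 6 | 60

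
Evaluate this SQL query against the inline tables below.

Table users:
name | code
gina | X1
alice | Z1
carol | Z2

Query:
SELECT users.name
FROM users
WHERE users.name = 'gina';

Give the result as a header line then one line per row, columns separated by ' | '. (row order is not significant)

== RESULT ==
users.name
gina

Derivation:
After WHERE (1 rows):
users.name | users.code
gina | X1
After SELECT (1 rows):
users.name
gina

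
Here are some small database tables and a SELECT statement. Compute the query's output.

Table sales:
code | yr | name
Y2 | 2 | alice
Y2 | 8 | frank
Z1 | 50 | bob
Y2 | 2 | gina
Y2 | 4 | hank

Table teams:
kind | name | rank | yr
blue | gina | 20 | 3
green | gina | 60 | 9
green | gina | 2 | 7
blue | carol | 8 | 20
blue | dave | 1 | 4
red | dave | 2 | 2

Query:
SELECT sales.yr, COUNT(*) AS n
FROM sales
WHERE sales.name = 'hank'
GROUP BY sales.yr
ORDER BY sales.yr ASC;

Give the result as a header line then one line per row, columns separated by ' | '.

After WHERE (1 rows):
sales.code | sales.yr | sales.name
Y2 | 4 | hank
After GROUP BY (1 rows):
sales.yr | n
4 | 1
After ORDER BY (1 rows):
sales.yr | n
4 | 1

== RESULT ==
sales.yr | n
4 | 1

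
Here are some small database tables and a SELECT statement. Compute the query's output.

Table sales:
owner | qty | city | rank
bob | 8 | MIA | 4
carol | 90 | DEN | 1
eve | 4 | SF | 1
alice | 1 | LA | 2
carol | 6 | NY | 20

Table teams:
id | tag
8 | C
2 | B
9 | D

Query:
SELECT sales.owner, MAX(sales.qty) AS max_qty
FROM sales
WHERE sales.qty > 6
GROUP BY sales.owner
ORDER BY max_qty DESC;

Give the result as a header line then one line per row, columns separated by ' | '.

== RESULT ==
sales.owner | max_qty
carol | 90
bob | 8

Derivation:
After WHERE (2 rows):
sales.owner | sales.qty | sales.city | sales.rank
bob | 8 | MIA | 4
carol | 90 | DEN | 1
After GROUP BY (2 rows):
sales.owner | max_qty
bob | 8
carol | 90
After ORDER BY (2 rows):
sales.owner | max_qty
carol | 90
bob | 8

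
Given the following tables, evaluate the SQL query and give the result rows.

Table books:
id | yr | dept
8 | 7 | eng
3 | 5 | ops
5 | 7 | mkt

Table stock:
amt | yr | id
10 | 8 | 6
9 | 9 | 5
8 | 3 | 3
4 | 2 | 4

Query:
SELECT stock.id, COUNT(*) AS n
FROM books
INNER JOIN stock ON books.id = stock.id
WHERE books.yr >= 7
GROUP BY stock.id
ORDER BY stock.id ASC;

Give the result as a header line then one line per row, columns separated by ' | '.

== RESULT ==
stock.id | n
5 | 1

Derivation:
After JOIN stock (2 rows):
books.id | books.yr | books.dept | stock.amt | stock.yr | stock.id
3 | 5 | ops | 8 | 3 | 3
5 | 7 | mkt | 9 | 9 | 5
After WHERE (1 rows):
books.id | books.yr | books.dept | stock.amt | stock.yr | stock.id
5 | 7 | mkt | 9 | 9 | 5
After GROUP BY (1 rows):
stock.id | n
5 | 1
After ORDER BY (1 rows):
stock.id | n
5 | 1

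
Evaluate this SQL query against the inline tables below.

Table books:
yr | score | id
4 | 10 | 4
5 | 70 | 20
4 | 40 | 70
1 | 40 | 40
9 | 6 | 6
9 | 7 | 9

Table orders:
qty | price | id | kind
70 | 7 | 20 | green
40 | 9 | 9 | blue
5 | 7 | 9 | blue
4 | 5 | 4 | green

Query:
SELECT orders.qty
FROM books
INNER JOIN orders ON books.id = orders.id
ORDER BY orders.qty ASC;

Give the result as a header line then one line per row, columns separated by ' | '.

== RESULT ==
orders.qty
4
5
40
70

Derivation:
After JOIN orders (4 rows):
books.yr | books.score | books.id | orders.qty | orders.price | orders.id | orders.kind
4 | 10 | 4 | 4 | 5 | 4 | green
5 | 70 | 20 | 70 | 7 | 20 | green
9 | 7 | 9 | 40 | 9 | 9 | blue
9 | 7 | 9 | 5 | 7 | 9 | blue
After SELECT (4 rows):
orders.qty
4
70
40
5
After ORDER BY (4 rows):
orders.qty
4
5
40
70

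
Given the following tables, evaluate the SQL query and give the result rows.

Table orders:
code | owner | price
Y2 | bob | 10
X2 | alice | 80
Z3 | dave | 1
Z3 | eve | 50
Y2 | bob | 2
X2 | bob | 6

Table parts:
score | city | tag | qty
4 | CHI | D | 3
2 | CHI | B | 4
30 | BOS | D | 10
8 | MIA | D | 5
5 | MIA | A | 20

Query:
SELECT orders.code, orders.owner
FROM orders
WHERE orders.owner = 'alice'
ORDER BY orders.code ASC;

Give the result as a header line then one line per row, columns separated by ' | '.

After WHERE (1 rows):
orders.code | orders.owner | orders.price
X2 | alice | 80
After SELECT (1 rows):
orders.code | orders.owner
X2 | alice
After ORDER BY (1 rows):
orders.code | orders.owner
X2 | alice

== RESULT ==
orders.code | orders.owner
X2 | alice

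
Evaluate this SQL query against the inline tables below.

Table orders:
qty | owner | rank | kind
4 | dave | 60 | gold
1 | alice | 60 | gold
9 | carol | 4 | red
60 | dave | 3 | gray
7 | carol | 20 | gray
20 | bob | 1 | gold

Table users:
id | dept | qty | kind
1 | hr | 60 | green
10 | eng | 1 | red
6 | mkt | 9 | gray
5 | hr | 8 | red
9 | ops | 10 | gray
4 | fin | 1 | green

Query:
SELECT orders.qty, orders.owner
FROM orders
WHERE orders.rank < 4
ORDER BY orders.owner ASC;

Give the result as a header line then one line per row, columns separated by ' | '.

== RESULT ==
orders.qty | orders.owner
20 | bob
60 | dave

Derivation:
After WHERE (2 rows):
orders.qty | orders.owner | orders.rank | orders.kind
60 | dave | 3 | gray
20 | bob | 1 | gold
After SELECT (2 rows):
orders.qty | orders.owner
60 | dave
20 | bob
After ORDER BY (2 rows):
orders.qty | orders.owner
20 | bob
60 | dave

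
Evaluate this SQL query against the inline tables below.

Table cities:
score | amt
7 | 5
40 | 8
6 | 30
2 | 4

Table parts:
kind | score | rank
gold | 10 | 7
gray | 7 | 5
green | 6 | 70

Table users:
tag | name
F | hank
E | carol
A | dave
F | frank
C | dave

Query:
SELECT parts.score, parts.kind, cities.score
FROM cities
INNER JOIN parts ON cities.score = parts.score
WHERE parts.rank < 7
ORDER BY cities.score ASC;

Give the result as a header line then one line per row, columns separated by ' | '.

After JOIN parts (2 rows):
cities.score | cities.amt | parts.kind | parts.score | parts.rank
7 | 5 | gray | 7 | 5
6 | 30 | green | 6 | 70
After WHERE (1 rows):
cities.score | cities.amt | parts.kind | parts.score | parts.rank
7 | 5 | gray | 7 | 5
After SELECT (1 rows):
parts.score | parts.kind | cities.score
7 | gray | 7
After ORDER BY (1 rows):
parts.score | parts.kind | cities.score
7 | gray | 7

== RESULT ==
parts.score | parts.kind | cities.score
7 | gray | 7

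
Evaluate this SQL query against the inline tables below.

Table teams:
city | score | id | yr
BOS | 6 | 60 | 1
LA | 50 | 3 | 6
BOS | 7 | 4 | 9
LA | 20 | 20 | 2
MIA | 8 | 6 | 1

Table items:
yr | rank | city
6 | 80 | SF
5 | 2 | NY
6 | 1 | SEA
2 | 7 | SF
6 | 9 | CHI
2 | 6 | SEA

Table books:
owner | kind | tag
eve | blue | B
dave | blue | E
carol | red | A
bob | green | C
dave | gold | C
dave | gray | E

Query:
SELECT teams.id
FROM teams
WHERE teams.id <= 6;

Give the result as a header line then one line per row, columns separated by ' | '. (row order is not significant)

== RESULT ==
teams.id
3
4
6

Derivation:
After WHERE (3 rows):
teams.city | teams.score | teams.id | teams.yr
LA | 50 | 3 | 6
BOS | 7 | 4 | 9
MIA | 8 | 6 | 1
After SELECT (3 rows):
teams.id
3
4
6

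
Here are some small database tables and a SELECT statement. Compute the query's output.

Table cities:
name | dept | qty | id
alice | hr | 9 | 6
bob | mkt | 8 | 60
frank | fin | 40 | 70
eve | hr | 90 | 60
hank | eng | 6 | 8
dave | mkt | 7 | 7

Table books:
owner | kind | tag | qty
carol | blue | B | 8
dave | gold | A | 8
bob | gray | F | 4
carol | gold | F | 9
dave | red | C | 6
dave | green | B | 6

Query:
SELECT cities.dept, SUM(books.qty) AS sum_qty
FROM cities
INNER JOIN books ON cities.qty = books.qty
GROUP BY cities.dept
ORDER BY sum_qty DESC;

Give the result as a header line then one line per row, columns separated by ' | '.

== RESULT ==
cities.dept | sum_qty
mkt | 16
eng | 12
hr | 9

Derivation:
After JOIN books (5 rows):
cities.name | cities.dept | cities.qty | cities.id | books.owner | books.kind | books.tag | books.qty
alice | hr | 9 | 6 | carol | gold | F | 9
bob | mkt | 8 | 60 | carol | blue | B | 8
bob | mkt | 8 | 60 | dave | gold | A | 8
hank | eng | 6 | 8 | dave | red | C | 6
hank | eng | 6 | 8 | dave | green | B | 6
After GROUP BY (3 rows):
cities.dept | sum_qty
hr | 9
mkt | 16
eng | 12
After ORDER BY (3 rows):
cities.dept | sum_qty
mkt | 16
eng | 12
hr | 9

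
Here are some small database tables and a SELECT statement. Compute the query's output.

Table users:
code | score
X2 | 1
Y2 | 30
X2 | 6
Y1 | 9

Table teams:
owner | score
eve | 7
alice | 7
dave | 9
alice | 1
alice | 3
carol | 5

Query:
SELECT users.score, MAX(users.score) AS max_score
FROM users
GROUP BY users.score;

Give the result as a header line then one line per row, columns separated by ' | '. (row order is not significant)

== RESULT ==
users.score | max_score
1 | 1
30 | 30
6 | 6
9 | 9

Derivation:
After GROUP BY (4 rows):
users.score | max_score
1 | 1
30 | 30
6 | 6
9 | 9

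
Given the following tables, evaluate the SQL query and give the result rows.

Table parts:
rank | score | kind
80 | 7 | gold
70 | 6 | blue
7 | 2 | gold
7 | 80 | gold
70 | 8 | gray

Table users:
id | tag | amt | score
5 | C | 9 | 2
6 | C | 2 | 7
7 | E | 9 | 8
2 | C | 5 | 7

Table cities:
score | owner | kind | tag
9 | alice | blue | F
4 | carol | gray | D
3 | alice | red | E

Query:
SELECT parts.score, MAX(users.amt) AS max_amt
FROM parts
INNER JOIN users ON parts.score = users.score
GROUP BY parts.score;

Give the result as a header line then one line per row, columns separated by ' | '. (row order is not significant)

After JOIN users (4 rows):
parts.rank | parts.score | parts.kind | users.id | users.tag | users.amt | users.score
80 | 7 | gold | 6 | C | 2 | 7
80 | 7 | gold | 2 | C | 5 | 7
7 | 2 | gold | 5 | C | 9 | 2
70 | 8 | gray | 7 | E | 9 | 8
After GROUP BY (3 rows):
parts.score | max_amt
7 | 5
2 | 9
8 | 9

== RESULT ==
parts.score | max_amt
7 | 5
2 | 9
8 | 9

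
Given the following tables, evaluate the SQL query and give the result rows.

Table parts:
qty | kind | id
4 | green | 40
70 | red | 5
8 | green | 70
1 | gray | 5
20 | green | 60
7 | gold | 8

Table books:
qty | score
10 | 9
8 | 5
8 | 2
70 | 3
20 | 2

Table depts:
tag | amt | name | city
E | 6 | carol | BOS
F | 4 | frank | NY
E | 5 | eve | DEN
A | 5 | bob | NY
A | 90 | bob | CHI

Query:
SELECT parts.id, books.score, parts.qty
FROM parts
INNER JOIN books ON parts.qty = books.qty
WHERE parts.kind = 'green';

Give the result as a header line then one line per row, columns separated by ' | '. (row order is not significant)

== RESULT ==
parts.id | books.score | parts.qty
70 | 5 | 8
70 | 2 | 8
60 | 2 | 20

Derivation:
After JOIN books (4 rows):
parts.qty | parts.kind | parts.id | books.qty | books.score
70 | red | 5 | 70 | 3
8 | green | 70 | 8 | 5
8 | green | 70 | 8 | 2
20 | green | 60 | 20 | 2
After WHERE (3 rows):
parts.qty | parts.kind | parts.id | books.qty | books.score
8 | green | 70 | 8 | 5
8 | green | 70 | 8 | 2
20 | green | 60 | 20 | 2
After SELECT (3 rows):
parts.id | books.score | parts.qty
70 | 5 | 8
70 | 2 | 8
60 | 2 | 20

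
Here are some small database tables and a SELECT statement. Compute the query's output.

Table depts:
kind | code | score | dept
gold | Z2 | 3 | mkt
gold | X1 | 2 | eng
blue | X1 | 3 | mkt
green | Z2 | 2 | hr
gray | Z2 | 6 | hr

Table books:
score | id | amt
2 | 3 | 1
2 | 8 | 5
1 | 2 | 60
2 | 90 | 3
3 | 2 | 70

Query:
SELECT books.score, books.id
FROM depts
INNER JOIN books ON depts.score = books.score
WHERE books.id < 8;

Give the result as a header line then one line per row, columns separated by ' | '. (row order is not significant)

== RESULT ==
books.score | books.id
3 | 2
2 | 3
3 | 2
2 | 3

Derivation:
After JOIN books (8 rows):
depts.kind | depts.code | depts.score | depts.dept | books.score | books.id | books.amt
gold | Z2 | 3 | mkt | 3 | 2 | 70
gold | X1 | 2 | eng | 2 | 3 | 1
gold | X1 | 2 | eng | 2 | 8 | 5
gold | X1 | 2 | eng | 2 | 90 | 3
blue | X1 | 3 | mkt | 3 | 2 | 70
green | Z2 | 2 | hr | 2 | 3 | 1
green | Z2 | 2 | hr | 2 | 8 | 5
green | Z2 | 2 | hr | 2 | 90 | 3
After WHERE (4 rows):
depts.kind | depts.code | depts.score | depts.dept | books.score | books.id | books.amt
gold | Z2 | 3 | mkt | 3 | 2 | 70
gold | X1 | 2 | eng | 2 | 3 | 1
blue | X1 | 3 | mkt | 3 | 2 | 70
green | Z2 | 2 | hr | 2 | 3 | 1
After SELECT (4 rows):
books.score | books.id
3 | 2
2 | 3
3 | 2
2 | 3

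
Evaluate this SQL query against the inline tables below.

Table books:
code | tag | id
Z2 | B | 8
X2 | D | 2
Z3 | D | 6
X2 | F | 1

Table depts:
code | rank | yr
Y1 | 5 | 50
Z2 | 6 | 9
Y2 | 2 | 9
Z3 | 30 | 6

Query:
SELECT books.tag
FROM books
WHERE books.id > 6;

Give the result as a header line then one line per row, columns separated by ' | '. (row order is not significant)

After WHERE (1 rows):
books.code | books.tag | books.id
Z2 | B | 8
After SELECT (1 rows):
books.tag
B

== RESULT ==
books.tag
B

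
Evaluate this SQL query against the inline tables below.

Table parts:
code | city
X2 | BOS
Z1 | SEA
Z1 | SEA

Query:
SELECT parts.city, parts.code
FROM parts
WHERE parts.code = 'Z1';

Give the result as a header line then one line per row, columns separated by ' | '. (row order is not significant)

== RESULT ==
parts.city | parts.code
SEA | Z1
SEA | Z1

Derivation:
After WHERE (2 rows):
parts.code | parts.city
Z1 | SEA
Z1 | SEA
After SELECT (2 rows):
parts.city | parts.code
SEA | Z1
SEA | Z1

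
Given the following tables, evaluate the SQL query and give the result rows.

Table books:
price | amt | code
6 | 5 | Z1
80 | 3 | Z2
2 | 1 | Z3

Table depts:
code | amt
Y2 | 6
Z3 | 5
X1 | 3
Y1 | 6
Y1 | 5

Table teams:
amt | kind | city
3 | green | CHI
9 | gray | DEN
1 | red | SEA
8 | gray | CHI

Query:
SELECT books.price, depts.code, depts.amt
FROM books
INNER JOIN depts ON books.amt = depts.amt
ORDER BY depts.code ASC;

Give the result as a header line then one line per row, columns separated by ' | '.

After JOIN depts (3 rows):
books.price | books.amt | books.code | depts.code | depts.amt
6 | 5 | Z1 | Z3 | 5
6 | 5 | Z1 | Y1 | 5
80 | 3 | Z2 | X1 | 3
After SELECT (3 rows):
books.price | depts.code | depts.amt
6 | Z3 | 5
6 | Y1 | 5
80 | X1 | 3
After ORDER BY (3 rows):
books.price | depts.code | depts.amt
80 | X1 | 3
6 | Y1 | 5
6 | Z3 | 5

== RESULT ==
books.price | depts.code | depts.amt
80 | X1 | 3
6 | Y1 | 5
6 | Z3 | 5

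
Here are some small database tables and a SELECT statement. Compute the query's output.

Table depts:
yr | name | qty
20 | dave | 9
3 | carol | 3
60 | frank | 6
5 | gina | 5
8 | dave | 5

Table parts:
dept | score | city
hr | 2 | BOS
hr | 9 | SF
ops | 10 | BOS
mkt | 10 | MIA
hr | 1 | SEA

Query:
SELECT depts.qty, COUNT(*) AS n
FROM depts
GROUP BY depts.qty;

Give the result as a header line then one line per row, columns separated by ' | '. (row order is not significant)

== RESULT ==
depts.qty | n
9 | 1
3 | 1
6 | 1
5 | 2

Derivation:
After GROUP BY (4 rows):
depts.qty | n
9 | 1
3 | 1
6 | 1
5 | 2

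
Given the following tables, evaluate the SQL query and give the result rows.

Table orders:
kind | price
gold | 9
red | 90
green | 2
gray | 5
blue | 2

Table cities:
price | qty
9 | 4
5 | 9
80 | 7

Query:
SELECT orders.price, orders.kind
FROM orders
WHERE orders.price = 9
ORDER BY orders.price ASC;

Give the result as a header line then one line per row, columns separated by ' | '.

== RESULT ==
orders.price | orders.kind
9 | gold

Derivation:
After WHERE (1 rows):
orders.kind | orders.price
gold | 9
After SELECT (1 rows):
orders.price | orders.kind
9 | gold
After ORDER BY (1 rows):
orders.price | orders.kind
9 | gold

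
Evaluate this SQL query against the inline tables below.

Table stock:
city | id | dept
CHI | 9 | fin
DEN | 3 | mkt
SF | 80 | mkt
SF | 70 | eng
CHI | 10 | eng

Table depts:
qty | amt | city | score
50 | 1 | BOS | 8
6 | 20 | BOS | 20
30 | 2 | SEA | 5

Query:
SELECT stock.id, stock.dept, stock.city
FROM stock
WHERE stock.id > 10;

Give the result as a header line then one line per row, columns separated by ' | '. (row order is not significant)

== RESULT ==
stock.id | stock.dept | stock.city
80 | mkt | SF
70 | eng | SF

Derivation:
After WHERE (2 rows):
stock.city | stock.id | stock.dept
SF | 80 | mkt
SF | 70 | eng
After SELECT (2 rows):
stock.id | stock.dept | stock.city
80 | mkt | SF
70 | eng | SF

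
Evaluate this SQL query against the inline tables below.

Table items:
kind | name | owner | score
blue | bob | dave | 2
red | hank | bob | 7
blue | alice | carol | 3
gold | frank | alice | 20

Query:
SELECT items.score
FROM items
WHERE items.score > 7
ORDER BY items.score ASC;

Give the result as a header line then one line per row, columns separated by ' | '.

== RESULT ==
items.score
20

Derivation:
After WHERE (1 rows):
items.kind | items.name | items.owner | items.score
gold | frank | alice | 20
After SELECT (1 rows):
items.score
20
After ORDER BY (1 rows):
items.score
20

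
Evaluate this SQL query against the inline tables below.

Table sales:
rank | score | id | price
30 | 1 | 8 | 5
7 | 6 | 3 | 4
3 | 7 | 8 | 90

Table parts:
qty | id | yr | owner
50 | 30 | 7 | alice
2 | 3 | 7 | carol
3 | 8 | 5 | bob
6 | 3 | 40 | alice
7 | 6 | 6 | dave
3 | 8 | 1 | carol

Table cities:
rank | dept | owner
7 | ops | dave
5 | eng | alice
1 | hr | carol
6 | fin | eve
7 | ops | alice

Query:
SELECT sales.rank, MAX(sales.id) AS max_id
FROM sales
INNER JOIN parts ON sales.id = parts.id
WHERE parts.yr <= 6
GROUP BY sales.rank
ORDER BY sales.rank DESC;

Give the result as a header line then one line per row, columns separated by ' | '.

== RESULT ==
sales.rank | max_id
30 | 8
3 | 8

Derivation:
After JOIN parts (6 rows):
sales.rank | sales.score | sales.id | sales.price | parts.qty | parts.id | parts.yr | parts.owner
30 | 1 | 8 | 5 | 3 | 8 | 5 | bob
30 | 1 | 8 | 5 | 3 | 8 | 1 | carol
7 | 6 | 3 | 4 | 2 | 3 | 7 | carol
7 | 6 | 3 | 4 | 6 | 3 | 40 | alice
3 | 7 | 8 | 90 | 3 | 8 | 5 | bob
3 | 7 | 8 | 90 | 3 | 8 | 1 | carol
After WHERE (4 rows):
sales.rank | sales.score | sales.id | sales.price | parts.qty | parts.id | parts.yr | parts.owner
30 | 1 | 8 | 5 | 3 | 8 | 5 | bob
30 | 1 | 8 | 5 | 3 | 8 | 1 | carol
3 | 7 | 8 | 90 | 3 | 8 | 5 | bob
3 | 7 | 8 | 90 | 3 | 8 | 1 | carol
After GROUP BY (2 rows):
sales.rank | max_id
30 | 8
3 | 8
After ORDER BY (2 rows):
sales.rank | max_id
30 | 8
3 | 8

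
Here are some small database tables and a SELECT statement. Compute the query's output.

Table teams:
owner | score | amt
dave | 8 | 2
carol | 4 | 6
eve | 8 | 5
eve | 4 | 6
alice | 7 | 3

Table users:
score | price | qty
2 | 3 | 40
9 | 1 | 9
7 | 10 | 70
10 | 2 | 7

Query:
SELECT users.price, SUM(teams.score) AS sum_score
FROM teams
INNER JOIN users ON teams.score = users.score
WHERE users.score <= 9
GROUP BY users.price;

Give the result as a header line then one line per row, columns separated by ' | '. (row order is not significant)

== RESULT ==
users.price | sum_score
10 | 7

Derivation:
After JOIN users (1 rows):
teams.owner | teams.score | teams.amt | users.score | users.price | users.qty
alice | 7 | 3 | 7 | 10 | 70
After WHERE (1 rows):
teams.owner | teams.score | teams.amt | users.score | users.price | users.qty
alice | 7 | 3 | 7 | 10 | 70
After GROUP BY (1 rows):
users.price | sum_score
10 | 7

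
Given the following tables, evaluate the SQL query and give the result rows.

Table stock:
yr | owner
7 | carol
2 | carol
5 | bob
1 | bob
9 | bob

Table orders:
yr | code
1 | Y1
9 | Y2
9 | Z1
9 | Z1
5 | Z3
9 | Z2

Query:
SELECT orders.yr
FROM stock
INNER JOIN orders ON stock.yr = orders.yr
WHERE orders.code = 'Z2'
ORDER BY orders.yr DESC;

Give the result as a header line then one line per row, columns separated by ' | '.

After JOIN orders (6 rows):
stock.yr | stock.owner | orders.yr | orders.code
5 | bob | 5 | Z3
1 | bob | 1 | Y1
9 | bob | 9 | Y2
9 | bob | 9 | Z1
9 | bob | 9 | Z1
9 | bob | 9 | Z2
After WHERE (1 rows):
stock.yr | stock.owner | orders.yr | orders.code
9 | bob | 9 | Z2
After SELECT (1 rows):
orders.yr
9
After ORDER BY (1 rows):
orders.yr
9

== RESULT ==
orders.yr
9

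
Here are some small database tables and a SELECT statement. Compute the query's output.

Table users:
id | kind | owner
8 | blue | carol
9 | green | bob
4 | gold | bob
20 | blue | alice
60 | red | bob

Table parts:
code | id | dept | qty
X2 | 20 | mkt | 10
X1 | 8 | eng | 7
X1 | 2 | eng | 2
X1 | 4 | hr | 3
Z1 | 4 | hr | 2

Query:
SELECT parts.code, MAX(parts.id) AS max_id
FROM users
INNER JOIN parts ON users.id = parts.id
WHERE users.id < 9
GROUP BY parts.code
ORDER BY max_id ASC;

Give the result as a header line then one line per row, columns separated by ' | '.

== RESULT ==
parts.code | max_id
Z1 | 4
X1 | 8

Derivation:
After JOIN parts (4 rows):
users.id | users.kind | users.owner | parts.code | parts.id | parts.dept | parts.qty
8 | blue | carol | X1 | 8 | eng | 7
4 | gold | bob | X1 | 4 | hr | 3
4 | gold | bob | Z1 | 4 | hr | 2
20 | blue | alice | X2 | 20 | mkt | 10
After WHERE (3 rows):
users.id | users.kind | users.owner | parts.code | parts.id | parts.dept | parts.qty
8 | blue | carol | X1 | 8 | eng | 7
4 | gold | bob | X1 | 4 | hr | 3
4 | gold | bob | Z1 | 4 | hr | 2
After GROUP BY (2 rows):
parts.code | max_id
X1 | 8
Z1 | 4
After ORDER BY (2 rows):
parts.code | max_id
Z1 | 4
X1 | 8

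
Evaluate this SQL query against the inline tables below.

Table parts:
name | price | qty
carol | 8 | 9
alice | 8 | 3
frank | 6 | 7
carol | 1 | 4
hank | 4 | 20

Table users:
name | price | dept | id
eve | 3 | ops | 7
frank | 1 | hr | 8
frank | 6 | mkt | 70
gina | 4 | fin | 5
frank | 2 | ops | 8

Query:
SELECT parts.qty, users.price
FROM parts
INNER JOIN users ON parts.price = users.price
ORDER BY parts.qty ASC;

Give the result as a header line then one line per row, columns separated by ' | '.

After JOIN users (3 rows):
parts.name | parts.price | parts.qty | users.name | users.price | users.dept | users.id
frank | 6 | 7 | frank | 6 | mkt | 70
carol | 1 | 4 | frank | 1 | hr | 8
hank | 4 | 20 | gina | 4 | fin | 5
After SELECT (3 rows):
parts.qty | users.price
7 | 6
4 | 1
20 | 4
After ORDER BY (3 rows):
parts.qty | users.price
4 | 1
7 | 6
20 | 4

== RESULT ==
parts.qty | users.price
4 | 1
7 | 6
20 | 4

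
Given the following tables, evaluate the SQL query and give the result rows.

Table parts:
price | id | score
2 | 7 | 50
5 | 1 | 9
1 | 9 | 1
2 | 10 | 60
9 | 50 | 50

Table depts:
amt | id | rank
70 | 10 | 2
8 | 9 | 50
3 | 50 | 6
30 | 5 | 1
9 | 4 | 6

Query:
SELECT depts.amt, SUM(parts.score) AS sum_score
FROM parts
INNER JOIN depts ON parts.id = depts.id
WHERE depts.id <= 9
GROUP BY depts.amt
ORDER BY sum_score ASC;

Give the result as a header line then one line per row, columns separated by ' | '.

== RESULT ==
depts.amt | sum_score
8 | 1

Derivation:
After JOIN depts (3 rows):
parts.price | parts.id | parts.score | depts.amt | depts.id | depts.rank
1 | 9 | 1 | 8 | 9 | 50
2 | 10 | 60 | 70 | 10 | 2
9 | 50 | 50 | 3 | 50 | 6
After WHERE (1 rows):
parts.price | parts.id | parts.score | depts.amt | depts.id | depts.rank
1 | 9 | 1 | 8 | 9 | 50
After GROUP BY (1 rows):
depts.amt | sum_score
8 | 1
After ORDER BY (1 rows):
depts.amt | sum_score
8 | 1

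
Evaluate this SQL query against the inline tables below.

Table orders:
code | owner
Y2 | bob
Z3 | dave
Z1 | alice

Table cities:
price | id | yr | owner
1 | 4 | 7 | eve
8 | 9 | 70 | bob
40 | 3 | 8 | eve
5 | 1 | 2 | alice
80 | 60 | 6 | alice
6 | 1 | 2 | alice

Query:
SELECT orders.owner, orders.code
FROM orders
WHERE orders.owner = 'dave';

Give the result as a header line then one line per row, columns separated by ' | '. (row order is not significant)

After WHERE (1 rows):
orders.code | orders.owner
Z3 | dave
After SELECT (1 rows):
orders.owner | orders.code
dave | Z3

== RESULT ==
orders.owner | orders.code
dave | Z3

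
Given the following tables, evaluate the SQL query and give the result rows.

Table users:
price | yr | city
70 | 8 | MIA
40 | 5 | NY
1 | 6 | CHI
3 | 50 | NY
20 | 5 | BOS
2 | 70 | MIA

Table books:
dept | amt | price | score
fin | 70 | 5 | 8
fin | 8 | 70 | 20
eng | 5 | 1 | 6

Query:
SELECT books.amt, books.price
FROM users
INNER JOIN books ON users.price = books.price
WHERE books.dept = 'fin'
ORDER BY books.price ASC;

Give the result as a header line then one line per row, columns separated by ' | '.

After JOIN books (2 rows):
users.price | users.yr | users.city | books.dept | books.amt | books.price | books.score
70 | 8 | MIA | fin | 8 | 70 | 20
1 | 6 | CHI | eng | 5 | 1 | 6
After WHERE (1 rows):
users.price | users.yr | users.city | books.dept | books.amt | books.price | books.score
70 | 8 | MIA | fin | 8 | 70 | 20
After SELECT (1 rows):
books.amt | books.price
8 | 70
After ORDER BY (1 rows):
books.amt | books.price
8 | 70

== RESULT ==
books.amt | books.price
8 | 70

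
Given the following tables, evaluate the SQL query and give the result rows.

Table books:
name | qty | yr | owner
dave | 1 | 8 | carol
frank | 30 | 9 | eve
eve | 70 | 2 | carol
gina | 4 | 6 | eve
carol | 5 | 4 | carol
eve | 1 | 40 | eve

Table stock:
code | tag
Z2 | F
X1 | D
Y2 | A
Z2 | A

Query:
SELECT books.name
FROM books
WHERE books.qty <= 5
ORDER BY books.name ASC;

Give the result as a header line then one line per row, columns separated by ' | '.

== RESULT ==
books.name
carol
dave
eve
gina

Derivation:
After WHERE (4 rows):
books.name | books.qty | books.yr | books.owner
dave | 1 | 8 | carol
gina | 4 | 6 | eve
carol | 5 | 4 | carol
eve | 1 | 40 | eve
After SELECT (4 rows):
books.name
dave
gina
carol
eve
After ORDER BY (4 rows):
books.name
carol
dave
eve
gina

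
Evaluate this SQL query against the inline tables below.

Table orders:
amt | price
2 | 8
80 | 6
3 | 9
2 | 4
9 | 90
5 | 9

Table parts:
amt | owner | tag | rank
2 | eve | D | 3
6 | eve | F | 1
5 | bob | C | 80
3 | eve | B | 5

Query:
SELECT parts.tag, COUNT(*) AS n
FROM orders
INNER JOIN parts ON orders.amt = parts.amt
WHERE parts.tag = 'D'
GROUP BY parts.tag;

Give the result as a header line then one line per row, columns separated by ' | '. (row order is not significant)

After JOIN parts (4 rows):
orders.amt | orders.price | parts.amt | parts.owner | parts.tag | parts.rank
2 | 8 | 2 | eve | D | 3
3 | 9 | 3 | eve | B | 5
2 | 4 | 2 | eve | D | 3
5 | 9 | 5 | bob | C | 80
After WHERE (2 rows):
orders.amt | orders.price | parts.amt | parts.owner | parts.tag | parts.rank
2 | 8 | 2 | eve | D | 3
2 | 4 | 2 | eve | D | 3
After GROUP BY (1 rows):
parts.tag | n
D | 2

== RESULT ==
parts.tag | n
D | 2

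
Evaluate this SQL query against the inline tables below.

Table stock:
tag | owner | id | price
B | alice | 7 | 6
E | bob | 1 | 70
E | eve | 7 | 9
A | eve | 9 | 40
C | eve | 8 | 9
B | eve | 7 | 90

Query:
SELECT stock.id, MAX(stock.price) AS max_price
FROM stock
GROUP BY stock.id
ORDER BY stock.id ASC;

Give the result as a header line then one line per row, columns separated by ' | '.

== RESULT ==
stock.id | max_price
1 | 70
7 | 90
8 | 9
9 | 40

Derivation:
After GROUP BY (4 rows):
stock.id | max_price
7 | 90
1 | 70
9 | 40
8 | 9
After ORDER BY (4 rows):
stock.id | max_price
1 | 70
7 | 90
8 | 9
9 | 40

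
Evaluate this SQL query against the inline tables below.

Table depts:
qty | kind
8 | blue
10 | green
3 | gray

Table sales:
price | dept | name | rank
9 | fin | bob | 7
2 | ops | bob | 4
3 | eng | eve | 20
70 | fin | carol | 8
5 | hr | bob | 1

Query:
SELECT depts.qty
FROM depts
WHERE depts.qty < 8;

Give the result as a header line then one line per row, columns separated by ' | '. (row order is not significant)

After WHERE (1 rows):
depts.qty | depts.kind
3 | gray
After SELECT (1 rows):
depts.qty
3

== RESULT ==
depts.qty
3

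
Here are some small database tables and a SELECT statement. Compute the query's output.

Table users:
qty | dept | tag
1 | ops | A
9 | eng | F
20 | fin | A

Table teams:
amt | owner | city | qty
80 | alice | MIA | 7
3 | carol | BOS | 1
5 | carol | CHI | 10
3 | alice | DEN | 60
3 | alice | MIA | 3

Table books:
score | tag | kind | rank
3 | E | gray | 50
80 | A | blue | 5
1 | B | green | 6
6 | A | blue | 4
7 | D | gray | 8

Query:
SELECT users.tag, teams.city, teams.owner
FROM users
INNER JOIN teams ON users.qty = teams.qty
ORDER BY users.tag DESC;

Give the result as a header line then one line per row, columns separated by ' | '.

After JOIN teams (1 rows):
users.qty | users.dept | users.tag | teams.amt | teams.owner | teams.city | teams.qty
1 | ops | A | 3 | carol | BOS | 1
After SELECT (1 rows):
users.tag | teams.city | teams.owner
A | BOS | carol
After ORDER BY (1 rows):
users.tag | teams.city | teams.owner
A | BOS | carol

== RESULT ==
users.tag | teams.city | teams.owner
A | BOS | carol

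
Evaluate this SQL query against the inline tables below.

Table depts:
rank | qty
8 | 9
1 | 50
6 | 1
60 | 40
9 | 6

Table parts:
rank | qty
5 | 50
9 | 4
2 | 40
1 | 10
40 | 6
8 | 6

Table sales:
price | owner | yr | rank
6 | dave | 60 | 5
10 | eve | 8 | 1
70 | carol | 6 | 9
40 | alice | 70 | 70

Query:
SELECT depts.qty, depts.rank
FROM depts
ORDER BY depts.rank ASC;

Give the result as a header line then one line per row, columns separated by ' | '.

After SELECT (5 rows):
depts.qty | depts.rank
9 | 8
50 | 1
1 | 6
40 | 60
6 | 9
After ORDER BY (5 rows):
depts.qty | depts.rank
50 | 1
1 | 6
9 | 8
6 | 9
40 | 60

== RESULT ==
depts.qty | depts.rank
50 | 1
1 | 6
9 | 8
6 | 9
40 | 60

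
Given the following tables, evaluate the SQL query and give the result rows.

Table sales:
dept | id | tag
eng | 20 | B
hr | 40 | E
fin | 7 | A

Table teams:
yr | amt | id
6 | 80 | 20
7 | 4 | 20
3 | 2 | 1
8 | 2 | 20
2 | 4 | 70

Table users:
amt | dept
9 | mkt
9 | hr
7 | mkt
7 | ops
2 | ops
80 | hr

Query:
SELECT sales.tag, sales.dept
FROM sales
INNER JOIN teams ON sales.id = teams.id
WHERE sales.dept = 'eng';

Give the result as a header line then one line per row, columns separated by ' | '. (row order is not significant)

== RESULT ==
sales.tag | sales.dept
B | eng
B | eng
B | eng

Derivation:
After JOIN teams (3 rows):
sales.dept | sales.id | sales.tag | teams.yr | teams.amt | teams.id
eng | 20 | B | 6 | 80 | 20
eng | 20 | B | 7 | 4 | 20
eng | 20 | B | 8 | 2 | 20
After WHERE (3 rows):
sales.dept | sales.id | sales.tag | teams.yr | teams.amt | teams.id
eng | 20 | B | 6 | 80 | 20
eng | 20 | B | 7 | 4 | 20
eng | 20 | B | 8 | 2 | 20
After SELECT (3 rows):
sales.tag | sales.dept
B | eng
B | eng
B | eng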